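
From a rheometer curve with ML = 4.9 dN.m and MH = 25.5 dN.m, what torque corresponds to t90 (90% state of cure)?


M90 = ML + 0.9 * (MH - ML)
M90 = 4.9 + 0.9 * (25.5 - 4.9)
M90 = 4.9 + 0.9 * 20.6
M90 = 23.44 dN.m

23.44 dN.m


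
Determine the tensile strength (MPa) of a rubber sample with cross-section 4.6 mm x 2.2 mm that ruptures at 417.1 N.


Area = width * thickness = 4.6 * 2.2 = 10.12 mm^2
TS = force / area = 417.1 / 10.12 = 41.22 MPa

41.22 MPa


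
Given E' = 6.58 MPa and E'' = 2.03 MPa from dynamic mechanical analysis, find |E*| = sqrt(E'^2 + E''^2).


|E*| = sqrt(E'^2 + E''^2)
= sqrt(6.58^2 + 2.03^2)
= sqrt(43.2964 + 4.1209)
= 6.886 MPa

6.886 MPa


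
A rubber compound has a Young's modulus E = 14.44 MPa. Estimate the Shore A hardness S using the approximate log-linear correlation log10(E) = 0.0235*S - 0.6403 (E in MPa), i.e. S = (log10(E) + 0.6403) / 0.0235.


log10(E) = 0.0235*S - 0.6403  =>  S = (log10(E) + 0.6403) / 0.0235
log10(14.44) = 1.159567
S = (1.159567 + 0.6403) / 0.0235 = 1.799867 / 0.0235
S = 76.6

Shore A = 76.6


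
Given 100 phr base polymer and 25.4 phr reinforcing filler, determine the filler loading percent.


Filler % = filler / (rubber + filler) * 100
= 25.4 / (100 + 25.4) * 100
= 25.4 / 125.4 * 100
= 20.26%

20.26%


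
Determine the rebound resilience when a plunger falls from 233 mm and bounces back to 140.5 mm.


Resilience = h_rebound / h_drop * 100
= 140.5 / 233 * 100
= 60.3%

60.3%


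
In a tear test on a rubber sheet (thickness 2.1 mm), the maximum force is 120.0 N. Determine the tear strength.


Tear strength = force / thickness
= 120.0 / 2.1
= 57.14 N/mm

57.14 N/mm


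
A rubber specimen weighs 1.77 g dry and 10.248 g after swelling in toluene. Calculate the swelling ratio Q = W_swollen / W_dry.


Q = W_swollen / W_dry
Q = 10.248 / 1.77
Q = 5.79

Q = 5.79


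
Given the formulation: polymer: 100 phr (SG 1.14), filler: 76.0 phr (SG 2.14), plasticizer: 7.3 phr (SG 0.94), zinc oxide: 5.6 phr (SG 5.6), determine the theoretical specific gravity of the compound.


Sum of weights = 188.9
Volume contributions:
  polymer: 100/1.14 = 87.7193
  filler: 76.0/2.14 = 35.5140
  plasticizer: 7.3/0.94 = 7.7660
  zinc oxide: 5.6/5.6 = 1.0000
Sum of volumes = 131.9993
SG = 188.9 / 131.9993 = 1.431

SG = 1.431


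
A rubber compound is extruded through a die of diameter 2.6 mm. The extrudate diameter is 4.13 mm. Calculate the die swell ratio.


Die swell ratio = D_extrudate / D_die
= 4.13 / 2.6
= 1.588

Die swell = 1.588


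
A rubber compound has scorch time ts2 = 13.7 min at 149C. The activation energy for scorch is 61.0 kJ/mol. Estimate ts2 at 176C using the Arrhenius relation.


Convert temperatures: T1 = 149 + 273.15 = 422.15 K, T2 = 176 + 273.15 = 449.15 K
ts2_new = 13.7 * exp(61000 / 8.314 * (1/449.15 - 1/422.15))
1/T2 - 1/T1 = -1.4240e-04
ts2_new = 4.82 min

4.82 min


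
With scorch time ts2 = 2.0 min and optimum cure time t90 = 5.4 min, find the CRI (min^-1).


CRI = 100 / (t90 - ts2)
= 100 / (5.4 - 2.0)
= 100 / 3.4
= 29.41 min^-1

29.41 min^-1


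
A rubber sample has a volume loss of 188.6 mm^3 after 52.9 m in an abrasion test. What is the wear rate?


Rate = volume_loss / distance
= 188.6 / 52.9
= 3.565 mm^3/m

3.565 mm^3/m


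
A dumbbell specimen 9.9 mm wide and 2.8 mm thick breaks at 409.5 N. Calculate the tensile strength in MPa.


Area = width * thickness = 9.9 * 2.8 = 27.72 mm^2
TS = force / area = 409.5 / 27.72 = 14.77 MPa

14.77 MPa


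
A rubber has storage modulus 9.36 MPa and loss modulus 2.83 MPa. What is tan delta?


tan delta = E'' / E'
= 2.83 / 9.36
= 0.3024

tan delta = 0.3024


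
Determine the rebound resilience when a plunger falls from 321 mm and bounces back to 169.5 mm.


Resilience = h_rebound / h_drop * 100
= 169.5 / 321 * 100
= 52.8%

52.8%


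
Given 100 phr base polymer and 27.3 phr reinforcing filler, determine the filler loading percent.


Filler % = filler / (rubber + filler) * 100
= 27.3 / (100 + 27.3) * 100
= 27.3 / 127.3 * 100
= 21.45%

21.45%


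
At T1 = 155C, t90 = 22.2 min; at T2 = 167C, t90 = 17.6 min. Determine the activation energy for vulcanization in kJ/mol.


T1 = 428.15 K, T2 = 440.15 K
1/T1 - 1/T2 = 6.3677e-05
ln(t1/t2) = ln(22.2/17.6) = 0.2322
Ea = 8.314 * 0.2322 / 6.3677e-05 = 30316.2357 J/mol
Ea = 30.32 kJ/mol

30.32 kJ/mol


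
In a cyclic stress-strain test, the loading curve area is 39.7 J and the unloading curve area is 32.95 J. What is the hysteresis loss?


Hysteresis loss = loading - unloading
= 39.7 - 32.95
= 6.75 J

6.75 J


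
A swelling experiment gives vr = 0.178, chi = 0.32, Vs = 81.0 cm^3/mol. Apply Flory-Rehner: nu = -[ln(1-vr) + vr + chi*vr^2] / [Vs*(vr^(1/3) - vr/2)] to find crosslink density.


ln(1 - vr) = ln(1 - 0.178) = -0.1960
Numerator = -((-0.1960) + 0.178 + 0.32 * 0.178^2) = 0.0079
Denominator = 81.0 * (0.178^(1/3) - 0.178/2) = 38.3553
nu = 0.0079 / 38.3553 = 2.0534e-04 mol/cm^3

2.0534e-04 mol/cm^3


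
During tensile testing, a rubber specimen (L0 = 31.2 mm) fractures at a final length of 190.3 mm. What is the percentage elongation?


Elongation = (Lf - L0) / L0 * 100
= (190.3 - 31.2) / 31.2 * 100
= 159.1 / 31.2 * 100
= 509.9%

509.9%


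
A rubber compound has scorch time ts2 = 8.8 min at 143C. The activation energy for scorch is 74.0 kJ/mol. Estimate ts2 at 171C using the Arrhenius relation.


Convert temperatures: T1 = 143 + 273.15 = 416.15 K, T2 = 171 + 273.15 = 444.15 K
ts2_new = 8.8 * exp(74000 / 8.314 * (1/444.15 - 1/416.15))
1/T2 - 1/T1 = -1.5149e-04
ts2_new = 2.29 min

2.29 min


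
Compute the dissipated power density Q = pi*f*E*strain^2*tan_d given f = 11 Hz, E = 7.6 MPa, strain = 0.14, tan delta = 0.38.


Q = pi * f * E * strain^2 * tan_d
= pi * 11 * 7.6 * 0.14^2 * 0.38
= pi * 11 * 7.6 * 0.0196 * 0.38
= 1.9561

Q = 1.9561


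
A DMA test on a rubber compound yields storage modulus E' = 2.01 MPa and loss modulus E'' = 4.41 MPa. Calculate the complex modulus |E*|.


|E*| = sqrt(E'^2 + E''^2)
= sqrt(2.01^2 + 4.41^2)
= sqrt(4.0401 + 19.4481)
= 4.846 MPa

4.846 MPa


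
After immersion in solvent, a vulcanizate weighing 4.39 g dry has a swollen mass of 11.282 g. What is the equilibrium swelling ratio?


Q = W_swollen / W_dry
Q = 11.282 / 4.39
Q = 2.57

Q = 2.57


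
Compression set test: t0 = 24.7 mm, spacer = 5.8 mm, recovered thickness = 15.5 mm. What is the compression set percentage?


CS = (t0 - recovered) / (t0 - ts) * 100
= (24.7 - 15.5) / (24.7 - 5.8) * 100
= 9.2 / 18.9 * 100
= 48.7%

48.7%


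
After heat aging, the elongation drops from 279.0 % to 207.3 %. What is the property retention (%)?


Retention = aged / original * 100
= 207.3 / 279.0 * 100
= 74.3%

74.3%


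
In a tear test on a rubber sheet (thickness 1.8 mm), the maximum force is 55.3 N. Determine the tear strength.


Tear strength = force / thickness
= 55.3 / 1.8
= 30.72 N/mm

30.72 N/mm


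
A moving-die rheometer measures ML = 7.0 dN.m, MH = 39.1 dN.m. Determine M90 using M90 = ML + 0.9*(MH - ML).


M90 = ML + 0.9 * (MH - ML)
M90 = 7.0 + 0.9 * (39.1 - 7.0)
M90 = 7.0 + 0.9 * 32.1
M90 = 35.89 dN.m

35.89 dN.m


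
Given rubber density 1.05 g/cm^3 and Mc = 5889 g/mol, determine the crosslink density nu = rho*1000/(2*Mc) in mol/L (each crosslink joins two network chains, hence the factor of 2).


nu = rho * 1000 / (2 * Mc)
nu = 1.05 * 1000 / (2 * 5889)
nu = 1050.0 / 11778
nu = 0.0891 mol/L

0.0891 mol/L


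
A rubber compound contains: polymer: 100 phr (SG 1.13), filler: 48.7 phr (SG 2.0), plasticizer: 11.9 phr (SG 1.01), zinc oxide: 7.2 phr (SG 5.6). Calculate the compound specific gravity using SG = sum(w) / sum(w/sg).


Sum of weights = 167.8
Volume contributions:
  polymer: 100/1.13 = 88.4956
  filler: 48.7/2.0 = 24.3500
  plasticizer: 11.9/1.01 = 11.7822
  zinc oxide: 7.2/5.6 = 1.2857
Sum of volumes = 125.9135
SG = 167.8 / 125.9135 = 1.333

SG = 1.333


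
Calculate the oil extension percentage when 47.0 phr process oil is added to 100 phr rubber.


Oil % = oil / (100 + oil) * 100
= 47.0 / (100 + 47.0) * 100
= 47.0 / 147.0 * 100
= 31.97%

31.97%


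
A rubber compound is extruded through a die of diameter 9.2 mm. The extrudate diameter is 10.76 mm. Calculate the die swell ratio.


Die swell ratio = D_extrudate / D_die
= 10.76 / 9.2
= 1.17

Die swell = 1.17


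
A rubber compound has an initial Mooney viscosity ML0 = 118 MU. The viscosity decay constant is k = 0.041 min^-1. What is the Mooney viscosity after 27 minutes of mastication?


ML = ML0 * exp(-k * t)
ML = 118 * exp(-0.041 * 27)
ML = 118 * 0.3305
ML = 39.0 MU

39.0 MU


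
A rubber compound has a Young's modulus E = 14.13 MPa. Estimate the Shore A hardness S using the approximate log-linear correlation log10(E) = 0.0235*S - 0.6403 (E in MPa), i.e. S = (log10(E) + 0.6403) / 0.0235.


log10(E) = 0.0235*S - 0.6403  =>  S = (log10(E) + 0.6403) / 0.0235
log10(14.13) = 1.150142
S = (1.150142 + 0.6403) / 0.0235 = 1.790442 / 0.0235
S = 76.2

Shore A = 76.2


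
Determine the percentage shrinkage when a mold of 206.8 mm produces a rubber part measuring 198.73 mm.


Shrinkage = (mold - part) / mold * 100
= (206.8 - 198.73) / 206.8 * 100
= 8.07 / 206.8 * 100
= 3.9%

3.9%


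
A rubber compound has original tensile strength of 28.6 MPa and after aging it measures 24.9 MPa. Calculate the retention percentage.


Retention = aged / original * 100
= 24.9 / 28.6 * 100
= 87.1%

87.1%


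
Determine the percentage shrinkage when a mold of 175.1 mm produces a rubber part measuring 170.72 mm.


Shrinkage = (mold - part) / mold * 100
= (175.1 - 170.72) / 175.1 * 100
= 4.38 / 175.1 * 100
= 2.5%

2.5%


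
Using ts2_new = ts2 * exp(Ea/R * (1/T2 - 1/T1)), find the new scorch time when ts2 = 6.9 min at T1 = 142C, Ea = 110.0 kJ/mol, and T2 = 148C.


Convert temperatures: T1 = 142 + 273.15 = 415.15 K, T2 = 148 + 273.15 = 421.15 K
ts2_new = 6.9 * exp(110000 / 8.314 * (1/421.15 - 1/415.15))
1/T2 - 1/T1 = -3.4317e-05
ts2_new = 4.38 min

4.38 min


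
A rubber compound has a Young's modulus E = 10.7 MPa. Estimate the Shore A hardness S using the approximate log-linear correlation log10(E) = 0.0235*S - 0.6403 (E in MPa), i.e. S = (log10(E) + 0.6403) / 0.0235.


log10(E) = 0.0235*S - 0.6403  =>  S = (log10(E) + 0.6403) / 0.0235
log10(10.7) = 1.029384
S = (1.029384 + 0.6403) / 0.0235 = 1.669684 / 0.0235
S = 71.1

Shore A = 71.1


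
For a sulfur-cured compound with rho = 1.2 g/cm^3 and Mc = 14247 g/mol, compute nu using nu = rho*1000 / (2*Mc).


nu = rho * 1000 / (2 * Mc)
nu = 1.2 * 1000 / (2 * 14247)
nu = 1200.0 / 28494
nu = 0.0421 mol/L

0.0421 mol/L


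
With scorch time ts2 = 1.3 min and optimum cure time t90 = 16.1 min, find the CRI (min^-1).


CRI = 100 / (t90 - ts2)
= 100 / (16.1 - 1.3)
= 100 / 14.8
= 6.76 min^-1

6.76 min^-1


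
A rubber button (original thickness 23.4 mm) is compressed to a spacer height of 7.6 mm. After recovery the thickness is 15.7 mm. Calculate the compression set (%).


CS = (t0 - recovered) / (t0 - ts) * 100
= (23.4 - 15.7) / (23.4 - 7.6) * 100
= 7.7 / 15.8 * 100
= 48.7%

48.7%


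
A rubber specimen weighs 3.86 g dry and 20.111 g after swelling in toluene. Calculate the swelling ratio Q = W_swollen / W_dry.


Q = W_swollen / W_dry
Q = 20.111 / 3.86
Q = 5.21

Q = 5.21


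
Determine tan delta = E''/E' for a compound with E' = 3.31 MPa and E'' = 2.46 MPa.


tan delta = E'' / E'
= 2.46 / 3.31
= 0.7432

tan delta = 0.7432


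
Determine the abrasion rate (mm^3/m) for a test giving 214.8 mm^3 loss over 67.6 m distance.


Rate = volume_loss / distance
= 214.8 / 67.6
= 3.178 mm^3/m

3.178 mm^3/m


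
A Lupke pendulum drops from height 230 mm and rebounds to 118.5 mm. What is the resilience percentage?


Resilience = h_rebound / h_drop * 100
= 118.5 / 230 * 100
= 51.5%

51.5%


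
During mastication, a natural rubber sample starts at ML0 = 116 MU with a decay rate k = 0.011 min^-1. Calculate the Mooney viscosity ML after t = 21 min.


ML = ML0 * exp(-k * t)
ML = 116 * exp(-0.011 * 21)
ML = 116 * 0.7937
ML = 92.07 MU

92.07 MU


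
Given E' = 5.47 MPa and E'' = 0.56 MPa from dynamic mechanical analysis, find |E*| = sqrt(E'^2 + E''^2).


|E*| = sqrt(E'^2 + E''^2)
= sqrt(5.47^2 + 0.56^2)
= sqrt(29.9209 + 0.3136)
= 5.499 MPa

5.499 MPa


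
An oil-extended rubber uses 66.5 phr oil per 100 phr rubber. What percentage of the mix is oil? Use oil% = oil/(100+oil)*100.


Oil % = oil / (100 + oil) * 100
= 66.5 / (100 + 66.5) * 100
= 66.5 / 166.5 * 100
= 39.94%

39.94%


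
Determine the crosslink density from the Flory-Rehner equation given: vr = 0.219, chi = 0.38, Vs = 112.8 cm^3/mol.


ln(1 - vr) = ln(1 - 0.219) = -0.2472
Numerator = -((-0.2472) + 0.219 + 0.38 * 0.219^2) = 0.0100
Denominator = 112.8 * (0.219^(1/3) - 0.219/2) = 55.6403
nu = 0.0100 / 55.6403 = 1.7892e-04 mol/cm^3

1.7892e-04 mol/cm^3


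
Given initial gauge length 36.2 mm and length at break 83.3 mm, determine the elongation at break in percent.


Elongation = (Lf - L0) / L0 * 100
= (83.3 - 36.2) / 36.2 * 100
= 47.1 / 36.2 * 100
= 130.1%

130.1%


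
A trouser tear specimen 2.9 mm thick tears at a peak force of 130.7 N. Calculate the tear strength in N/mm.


Tear strength = force / thickness
= 130.7 / 2.9
= 45.07 N/mm

45.07 N/mm


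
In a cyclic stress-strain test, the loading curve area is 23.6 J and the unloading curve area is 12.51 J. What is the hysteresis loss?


Hysteresis loss = loading - unloading
= 23.6 - 12.51
= 11.09 J

11.09 J


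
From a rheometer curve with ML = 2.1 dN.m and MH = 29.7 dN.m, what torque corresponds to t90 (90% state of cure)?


M90 = ML + 0.9 * (MH - ML)
M90 = 2.1 + 0.9 * (29.7 - 2.1)
M90 = 2.1 + 0.9 * 27.6
M90 = 26.94 dN.m

26.94 dN.m


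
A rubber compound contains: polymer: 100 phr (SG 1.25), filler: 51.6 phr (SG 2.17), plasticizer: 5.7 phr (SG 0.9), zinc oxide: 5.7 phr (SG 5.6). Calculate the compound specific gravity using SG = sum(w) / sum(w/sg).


Sum of weights = 163.0
Volume contributions:
  polymer: 100/1.25 = 80.0000
  filler: 51.6/2.17 = 23.7788
  plasticizer: 5.7/0.9 = 6.3333
  zinc oxide: 5.7/5.6 = 1.0179
Sum of volumes = 111.1300
SG = 163.0 / 111.1300 = 1.467

SG = 1.467


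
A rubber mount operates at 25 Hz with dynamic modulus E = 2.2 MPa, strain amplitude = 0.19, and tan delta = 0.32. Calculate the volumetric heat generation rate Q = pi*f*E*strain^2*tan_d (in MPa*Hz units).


Q = pi * f * E * strain^2 * tan_d
= pi * 25 * 2.2 * 0.19^2 * 0.32
= pi * 25 * 2.2 * 0.0361 * 0.32
= 1.9960

Q = 1.9960


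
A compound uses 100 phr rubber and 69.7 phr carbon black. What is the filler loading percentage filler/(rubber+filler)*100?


Filler % = filler / (rubber + filler) * 100
= 69.7 / (100 + 69.7) * 100
= 69.7 / 169.7 * 100
= 41.07%

41.07%


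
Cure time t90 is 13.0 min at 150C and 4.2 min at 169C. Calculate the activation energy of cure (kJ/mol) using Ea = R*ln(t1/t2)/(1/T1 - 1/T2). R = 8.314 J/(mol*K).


T1 = 423.15 K, T2 = 442.15 K
1/T1 - 1/T2 = 1.0155e-04
ln(t1/t2) = ln(13.0/4.2) = 1.1299
Ea = 8.314 * 1.1299 / 1.0155e-04 = 92501.0974 J/mol
Ea = 92.5 kJ/mol

92.5 kJ/mol


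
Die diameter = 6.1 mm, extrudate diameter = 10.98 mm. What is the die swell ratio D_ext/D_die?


Die swell ratio = D_extrudate / D_die
= 10.98 / 6.1
= 1.8

Die swell = 1.8


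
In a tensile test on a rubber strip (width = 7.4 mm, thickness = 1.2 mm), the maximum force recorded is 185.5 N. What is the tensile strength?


Area = width * thickness = 7.4 * 1.2 = 8.88 mm^2
TS = force / area = 185.5 / 8.88 = 20.89 MPa

20.89 MPa


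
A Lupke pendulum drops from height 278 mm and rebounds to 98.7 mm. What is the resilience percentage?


Resilience = h_rebound / h_drop * 100
= 98.7 / 278 * 100
= 35.5%

35.5%


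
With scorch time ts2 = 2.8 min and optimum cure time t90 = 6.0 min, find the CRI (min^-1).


CRI = 100 / (t90 - ts2)
= 100 / (6.0 - 2.8)
= 100 / 3.2
= 31.25 min^-1

31.25 min^-1


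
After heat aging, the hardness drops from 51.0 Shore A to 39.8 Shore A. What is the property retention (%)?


Retention = aged / original * 100
= 39.8 / 51.0 * 100
= 78.0%

78.0%


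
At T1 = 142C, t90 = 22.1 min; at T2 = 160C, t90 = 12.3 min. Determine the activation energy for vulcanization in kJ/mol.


T1 = 415.15 K, T2 = 433.15 K
1/T1 - 1/T2 = 1.0010e-04
ln(t1/t2) = ln(22.1/12.3) = 0.5860
Ea = 8.314 * 0.5860 / 1.0010e-04 = 48670.1230 J/mol
Ea = 48.67 kJ/mol

48.67 kJ/mol


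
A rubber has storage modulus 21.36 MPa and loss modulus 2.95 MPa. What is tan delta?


tan delta = E'' / E'
= 2.95 / 21.36
= 0.1381

tan delta = 0.1381


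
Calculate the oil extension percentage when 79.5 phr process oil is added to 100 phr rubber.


Oil % = oil / (100 + oil) * 100
= 79.5 / (100 + 79.5) * 100
= 79.5 / 179.5 * 100
= 44.29%

44.29%


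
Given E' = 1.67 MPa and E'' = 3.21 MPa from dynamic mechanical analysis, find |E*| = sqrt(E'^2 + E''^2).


|E*| = sqrt(E'^2 + E''^2)
= sqrt(1.67^2 + 3.21^2)
= sqrt(2.7889 + 10.3041)
= 3.618 MPa

3.618 MPa


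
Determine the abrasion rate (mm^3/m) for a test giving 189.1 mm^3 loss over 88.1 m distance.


Rate = volume_loss / distance
= 189.1 / 88.1
= 2.146 mm^3/m

2.146 mm^3/m


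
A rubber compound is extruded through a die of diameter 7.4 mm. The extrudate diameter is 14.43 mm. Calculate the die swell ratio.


Die swell ratio = D_extrudate / D_die
= 14.43 / 7.4
= 1.95

Die swell = 1.95


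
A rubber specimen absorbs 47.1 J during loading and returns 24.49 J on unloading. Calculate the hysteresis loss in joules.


Hysteresis loss = loading - unloading
= 47.1 - 24.49
= 22.61 J

22.61 J


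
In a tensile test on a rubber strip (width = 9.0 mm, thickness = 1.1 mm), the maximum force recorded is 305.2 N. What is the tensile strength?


Area = width * thickness = 9.0 * 1.1 = 9.9 mm^2
TS = force / area = 305.2 / 9.9 = 30.83 MPa

30.83 MPa


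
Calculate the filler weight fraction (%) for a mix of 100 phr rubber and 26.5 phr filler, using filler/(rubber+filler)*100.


Filler % = filler / (rubber + filler) * 100
= 26.5 / (100 + 26.5) * 100
= 26.5 / 126.5 * 100
= 20.95%

20.95%


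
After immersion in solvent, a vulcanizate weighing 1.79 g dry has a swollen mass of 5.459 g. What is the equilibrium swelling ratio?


Q = W_swollen / W_dry
Q = 5.459 / 1.79
Q = 3.05

Q = 3.05


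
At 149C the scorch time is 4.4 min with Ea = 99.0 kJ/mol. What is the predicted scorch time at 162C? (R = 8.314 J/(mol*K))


Convert temperatures: T1 = 149 + 273.15 = 422.15 K, T2 = 162 + 273.15 = 435.15 K
ts2_new = 4.4 * exp(99000 / 8.314 * (1/435.15 - 1/422.15))
1/T2 - 1/T1 = -7.0768e-05
ts2_new = 1.89 min

1.89 min


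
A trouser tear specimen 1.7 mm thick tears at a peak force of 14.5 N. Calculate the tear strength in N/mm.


Tear strength = force / thickness
= 14.5 / 1.7
= 8.53 N/mm

8.53 N/mm


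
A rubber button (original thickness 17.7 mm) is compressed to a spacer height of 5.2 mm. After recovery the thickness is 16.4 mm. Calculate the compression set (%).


CS = (t0 - recovered) / (t0 - ts) * 100
= (17.7 - 16.4) / (17.7 - 5.2) * 100
= 1.3 / 12.5 * 100
= 10.4%

10.4%


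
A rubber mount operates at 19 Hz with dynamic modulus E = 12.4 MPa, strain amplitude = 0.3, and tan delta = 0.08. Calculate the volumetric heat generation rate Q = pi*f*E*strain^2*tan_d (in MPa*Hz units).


Q = pi * f * E * strain^2 * tan_d
= pi * 19 * 12.4 * 0.3^2 * 0.08
= pi * 19 * 12.4 * 0.0900 * 0.08
= 5.3291

Q = 5.3291


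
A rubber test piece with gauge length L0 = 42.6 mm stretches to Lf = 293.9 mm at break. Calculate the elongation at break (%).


Elongation = (Lf - L0) / L0 * 100
= (293.9 - 42.6) / 42.6 * 100
= 251.3 / 42.6 * 100
= 589.9%

589.9%


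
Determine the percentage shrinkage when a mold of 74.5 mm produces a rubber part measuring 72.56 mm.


Shrinkage = (mold - part) / mold * 100
= (74.5 - 72.56) / 74.5 * 100
= 1.94 / 74.5 * 100
= 2.6%

2.6%


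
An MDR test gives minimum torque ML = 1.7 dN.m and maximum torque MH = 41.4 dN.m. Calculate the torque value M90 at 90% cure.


M90 = ML + 0.9 * (MH - ML)
M90 = 1.7 + 0.9 * (41.4 - 1.7)
M90 = 1.7 + 0.9 * 39.7
M90 = 37.43 dN.m

37.43 dN.m


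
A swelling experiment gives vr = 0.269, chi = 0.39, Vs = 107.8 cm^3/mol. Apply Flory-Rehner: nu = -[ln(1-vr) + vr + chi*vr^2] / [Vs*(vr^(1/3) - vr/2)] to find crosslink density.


ln(1 - vr) = ln(1 - 0.269) = -0.3133
Numerator = -((-0.3133) + 0.269 + 0.39 * 0.269^2) = 0.0161
Denominator = 107.8 * (0.269^(1/3) - 0.269/2) = 55.0892
nu = 0.0161 / 55.0892 = 2.9264e-04 mol/cm^3

2.9264e-04 mol/cm^3


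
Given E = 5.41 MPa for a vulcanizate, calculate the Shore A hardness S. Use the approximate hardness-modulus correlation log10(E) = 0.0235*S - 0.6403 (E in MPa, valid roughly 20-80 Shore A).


log10(E) = 0.0235*S - 0.6403  =>  S = (log10(E) + 0.6403) / 0.0235
log10(5.41) = 0.733197
S = (0.733197 + 0.6403) / 0.0235 = 1.373497 / 0.0235
S = 58.4

Shore A = 58.4


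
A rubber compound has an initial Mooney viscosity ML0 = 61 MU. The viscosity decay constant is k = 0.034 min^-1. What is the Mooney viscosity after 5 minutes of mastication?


ML = ML0 * exp(-k * t)
ML = 61 * exp(-0.034 * 5)
ML = 61 * 0.8437
ML = 51.46 MU

51.46 MU


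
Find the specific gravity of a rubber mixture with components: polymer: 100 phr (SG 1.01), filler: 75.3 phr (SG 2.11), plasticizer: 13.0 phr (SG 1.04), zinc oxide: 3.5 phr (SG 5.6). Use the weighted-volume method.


Sum of weights = 191.8
Volume contributions:
  polymer: 100/1.01 = 99.0099
  filler: 75.3/2.11 = 35.6872
  plasticizer: 13.0/1.04 = 12.5000
  zinc oxide: 3.5/5.6 = 0.6250
Sum of volumes = 147.8221
SG = 191.8 / 147.8221 = 1.298

SG = 1.298


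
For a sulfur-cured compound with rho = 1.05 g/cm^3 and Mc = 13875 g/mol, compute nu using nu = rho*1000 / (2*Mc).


nu = rho * 1000 / (2 * Mc)
nu = 1.05 * 1000 / (2 * 13875)
nu = 1050.0 / 27750
nu = 0.0378 mol/L

0.0378 mol/L


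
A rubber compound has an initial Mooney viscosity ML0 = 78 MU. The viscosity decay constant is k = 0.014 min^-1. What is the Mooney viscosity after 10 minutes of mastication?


ML = ML0 * exp(-k * t)
ML = 78 * exp(-0.014 * 10)
ML = 78 * 0.8694
ML = 67.81 MU

67.81 MU


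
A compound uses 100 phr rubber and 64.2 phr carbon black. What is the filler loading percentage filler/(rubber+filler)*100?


Filler % = filler / (rubber + filler) * 100
= 64.2 / (100 + 64.2) * 100
= 64.2 / 164.2 * 100
= 39.1%

39.1%


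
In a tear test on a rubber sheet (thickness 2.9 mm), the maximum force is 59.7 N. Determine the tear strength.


Tear strength = force / thickness
= 59.7 / 2.9
= 20.59 N/mm

20.59 N/mm


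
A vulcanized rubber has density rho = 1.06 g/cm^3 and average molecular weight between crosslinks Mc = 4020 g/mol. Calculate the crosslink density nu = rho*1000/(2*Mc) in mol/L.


nu = rho * 1000 / (2 * Mc)
nu = 1.06 * 1000 / (2 * 4020)
nu = 1060.0 / 8040
nu = 0.1318 mol/L

0.1318 mol/L


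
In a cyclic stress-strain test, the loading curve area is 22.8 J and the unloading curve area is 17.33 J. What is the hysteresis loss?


Hysteresis loss = loading - unloading
= 22.8 - 17.33
= 5.47 J

5.47 J


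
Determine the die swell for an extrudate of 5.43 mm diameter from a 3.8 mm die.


Die swell ratio = D_extrudate / D_die
= 5.43 / 3.8
= 1.429

Die swell = 1.429


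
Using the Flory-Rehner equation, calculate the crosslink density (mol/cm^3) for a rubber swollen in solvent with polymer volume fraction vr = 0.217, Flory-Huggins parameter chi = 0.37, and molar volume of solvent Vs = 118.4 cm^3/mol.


ln(1 - vr) = ln(1 - 0.217) = -0.2446
Numerator = -((-0.2446) + 0.217 + 0.37 * 0.217^2) = 0.0102
Denominator = 118.4 * (0.217^(1/3) - 0.217/2) = 58.3031
nu = 0.0102 / 58.3031 = 1.7494e-04 mol/cm^3

1.7494e-04 mol/cm^3


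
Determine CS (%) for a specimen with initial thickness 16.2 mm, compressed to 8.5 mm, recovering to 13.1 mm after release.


CS = (t0 - recovered) / (t0 - ts) * 100
= (16.2 - 13.1) / (16.2 - 8.5) * 100
= 3.1 / 7.7 * 100
= 40.3%

40.3%


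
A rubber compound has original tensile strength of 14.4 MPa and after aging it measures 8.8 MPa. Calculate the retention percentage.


Retention = aged / original * 100
= 8.8 / 14.4 * 100
= 61.1%

61.1%


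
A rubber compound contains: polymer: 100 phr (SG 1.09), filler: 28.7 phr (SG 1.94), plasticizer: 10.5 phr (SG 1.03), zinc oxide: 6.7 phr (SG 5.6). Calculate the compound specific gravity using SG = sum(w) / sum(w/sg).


Sum of weights = 145.9
Volume contributions:
  polymer: 100/1.09 = 91.7431
  filler: 28.7/1.94 = 14.7938
  plasticizer: 10.5/1.03 = 10.1942
  zinc oxide: 6.7/5.6 = 1.1964
Sum of volumes = 117.9275
SG = 145.9 / 117.9275 = 1.237

SG = 1.237


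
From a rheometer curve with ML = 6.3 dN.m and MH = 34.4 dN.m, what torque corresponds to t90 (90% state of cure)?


M90 = ML + 0.9 * (MH - ML)
M90 = 6.3 + 0.9 * (34.4 - 6.3)
M90 = 6.3 + 0.9 * 28.1
M90 = 31.59 dN.m

31.59 dN.m


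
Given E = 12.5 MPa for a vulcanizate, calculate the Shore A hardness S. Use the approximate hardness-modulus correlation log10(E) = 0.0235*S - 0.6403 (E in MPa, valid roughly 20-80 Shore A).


log10(E) = 0.0235*S - 0.6403  =>  S = (log10(E) + 0.6403) / 0.0235
log10(12.5) = 1.096910
S = (1.096910 + 0.6403) / 0.0235 = 1.737210 / 0.0235
S = 73.9

Shore A = 73.9


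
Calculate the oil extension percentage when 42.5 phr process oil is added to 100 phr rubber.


Oil % = oil / (100 + oil) * 100
= 42.5 / (100 + 42.5) * 100
= 42.5 / 142.5 * 100
= 29.82%

29.82%


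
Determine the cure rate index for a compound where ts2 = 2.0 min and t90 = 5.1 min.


CRI = 100 / (t90 - ts2)
= 100 / (5.1 - 2.0)
= 100 / 3.1
= 32.26 min^-1

32.26 min^-1


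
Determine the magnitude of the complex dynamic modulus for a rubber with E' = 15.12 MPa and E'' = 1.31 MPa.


|E*| = sqrt(E'^2 + E''^2)
= sqrt(15.12^2 + 1.31^2)
= sqrt(228.6144 + 1.7161)
= 15.177 MPa

15.177 MPa


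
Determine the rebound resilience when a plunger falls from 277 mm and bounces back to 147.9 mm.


Resilience = h_rebound / h_drop * 100
= 147.9 / 277 * 100
= 53.4%

53.4%


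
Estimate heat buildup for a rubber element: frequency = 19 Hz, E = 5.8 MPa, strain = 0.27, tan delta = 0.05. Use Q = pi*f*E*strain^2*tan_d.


Q = pi * f * E * strain^2 * tan_d
= pi * 19 * 5.8 * 0.27^2 * 0.05
= pi * 19 * 5.8 * 0.0729 * 0.05
= 1.2619

Q = 1.2619


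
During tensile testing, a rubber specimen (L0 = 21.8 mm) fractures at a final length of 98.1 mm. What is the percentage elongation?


Elongation = (Lf - L0) / L0 * 100
= (98.1 - 21.8) / 21.8 * 100
= 76.3 / 21.8 * 100
= 350.0%

350.0%


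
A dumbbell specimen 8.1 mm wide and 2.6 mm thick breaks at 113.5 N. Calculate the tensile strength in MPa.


Area = width * thickness = 8.1 * 2.6 = 21.06 mm^2
TS = force / area = 113.5 / 21.06 = 5.39 MPa

5.39 MPa


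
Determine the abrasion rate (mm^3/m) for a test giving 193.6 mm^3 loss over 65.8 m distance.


Rate = volume_loss / distance
= 193.6 / 65.8
= 2.942 mm^3/m

2.942 mm^3/m


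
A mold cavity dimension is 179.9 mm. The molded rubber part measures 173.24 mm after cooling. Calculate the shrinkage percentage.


Shrinkage = (mold - part) / mold * 100
= (179.9 - 173.24) / 179.9 * 100
= 6.66 / 179.9 * 100
= 3.7%

3.7%


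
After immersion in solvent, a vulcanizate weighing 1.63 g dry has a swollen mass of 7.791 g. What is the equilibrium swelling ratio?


Q = W_swollen / W_dry
Q = 7.791 / 1.63
Q = 4.78

Q = 4.78


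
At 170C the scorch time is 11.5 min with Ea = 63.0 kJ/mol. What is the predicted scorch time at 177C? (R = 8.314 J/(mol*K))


Convert temperatures: T1 = 170 + 273.15 = 443.15 K, T2 = 177 + 273.15 = 450.15 K
ts2_new = 11.5 * exp(63000 / 8.314 * (1/450.15 - 1/443.15))
1/T2 - 1/T1 = -3.5091e-05
ts2_new = 8.81 min

8.81 min


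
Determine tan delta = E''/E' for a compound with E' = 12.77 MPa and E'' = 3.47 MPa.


tan delta = E'' / E'
= 3.47 / 12.77
= 0.2717

tan delta = 0.2717


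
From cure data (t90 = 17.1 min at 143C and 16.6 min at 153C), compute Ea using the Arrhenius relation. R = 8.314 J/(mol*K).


T1 = 416.15 K, T2 = 426.15 K
1/T1 - 1/T2 = 5.6388e-05
ln(t1/t2) = ln(17.1/16.6) = 0.0297
Ea = 8.314 * 0.0297 / 5.6388e-05 = 4375.4667 J/mol
Ea = 4.38 kJ/mol

4.38 kJ/mol


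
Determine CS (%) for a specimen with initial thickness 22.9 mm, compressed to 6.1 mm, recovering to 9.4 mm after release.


CS = (t0 - recovered) / (t0 - ts) * 100
= (22.9 - 9.4) / (22.9 - 6.1) * 100
= 13.5 / 16.8 * 100
= 80.4%

80.4%


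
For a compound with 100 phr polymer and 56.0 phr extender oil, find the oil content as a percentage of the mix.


Oil % = oil / (100 + oil) * 100
= 56.0 / (100 + 56.0) * 100
= 56.0 / 156.0 * 100
= 35.9%

35.9%


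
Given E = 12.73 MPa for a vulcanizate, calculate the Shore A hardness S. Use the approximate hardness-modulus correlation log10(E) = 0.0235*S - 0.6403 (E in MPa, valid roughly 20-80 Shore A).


log10(E) = 0.0235*S - 0.6403  =>  S = (log10(E) + 0.6403) / 0.0235
log10(12.73) = 1.104828
S = (1.104828 + 0.6403) / 0.0235 = 1.745128 / 0.0235
S = 74.3

Shore A = 74.3


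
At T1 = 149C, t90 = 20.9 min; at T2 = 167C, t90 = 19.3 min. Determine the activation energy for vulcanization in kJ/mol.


T1 = 422.15 K, T2 = 440.15 K
1/T1 - 1/T2 = 9.6874e-05
ln(t1/t2) = ln(20.9/19.3) = 0.0796
Ea = 8.314 * 0.0796 / 9.6874e-05 = 6835.3133 J/mol
Ea = 6.84 kJ/mol

6.84 kJ/mol


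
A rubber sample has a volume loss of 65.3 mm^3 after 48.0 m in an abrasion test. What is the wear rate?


Rate = volume_loss / distance
= 65.3 / 48.0
= 1.36 mm^3/m

1.36 mm^3/m


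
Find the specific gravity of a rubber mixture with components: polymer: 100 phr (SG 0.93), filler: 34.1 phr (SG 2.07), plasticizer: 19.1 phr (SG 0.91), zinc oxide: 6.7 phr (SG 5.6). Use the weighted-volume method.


Sum of weights = 159.9
Volume contributions:
  polymer: 100/0.93 = 107.5269
  filler: 34.1/2.07 = 16.4734
  plasticizer: 19.1/0.91 = 20.9890
  zinc oxide: 6.7/5.6 = 1.1964
Sum of volumes = 146.1858
SG = 159.9 / 146.1858 = 1.094

SG = 1.094


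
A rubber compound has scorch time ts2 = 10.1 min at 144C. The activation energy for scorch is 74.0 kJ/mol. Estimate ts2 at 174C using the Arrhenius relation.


Convert temperatures: T1 = 144 + 273.15 = 417.15 K, T2 = 174 + 273.15 = 447.15 K
ts2_new = 10.1 * exp(74000 / 8.314 * (1/447.15 - 1/417.15))
1/T2 - 1/T1 = -1.6083e-04
ts2_new = 2.41 min

2.41 min


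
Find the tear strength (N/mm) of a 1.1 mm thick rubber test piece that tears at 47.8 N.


Tear strength = force / thickness
= 47.8 / 1.1
= 43.45 N/mm

43.45 N/mm


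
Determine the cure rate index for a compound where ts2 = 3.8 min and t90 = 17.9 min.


CRI = 100 / (t90 - ts2)
= 100 / (17.9 - 3.8)
= 100 / 14.1
= 7.09 min^-1

7.09 min^-1


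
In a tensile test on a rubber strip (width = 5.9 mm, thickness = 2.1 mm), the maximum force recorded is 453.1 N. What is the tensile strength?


Area = width * thickness = 5.9 * 2.1 = 12.39 mm^2
TS = force / area = 453.1 / 12.39 = 36.57 MPa

36.57 MPa


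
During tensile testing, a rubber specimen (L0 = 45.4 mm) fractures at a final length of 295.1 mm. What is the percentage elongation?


Elongation = (Lf - L0) / L0 * 100
= (295.1 - 45.4) / 45.4 * 100
= 249.7 / 45.4 * 100
= 550.0%

550.0%


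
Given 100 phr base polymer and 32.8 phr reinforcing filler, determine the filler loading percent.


Filler % = filler / (rubber + filler) * 100
= 32.8 / (100 + 32.8) * 100
= 32.8 / 132.8 * 100
= 24.7%

24.7%


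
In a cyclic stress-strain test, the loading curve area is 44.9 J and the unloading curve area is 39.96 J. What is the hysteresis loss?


Hysteresis loss = loading - unloading
= 44.9 - 39.96
= 4.94 J

4.94 J


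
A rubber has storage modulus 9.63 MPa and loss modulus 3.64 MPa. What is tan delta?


tan delta = E'' / E'
= 3.64 / 9.63
= 0.378

tan delta = 0.378


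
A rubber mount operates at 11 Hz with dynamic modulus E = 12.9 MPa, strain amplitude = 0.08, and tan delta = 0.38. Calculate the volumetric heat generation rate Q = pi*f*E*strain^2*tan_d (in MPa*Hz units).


Q = pi * f * E * strain^2 * tan_d
= pi * 11 * 12.9 * 0.08^2 * 0.38
= pi * 11 * 12.9 * 0.0064 * 0.38
= 1.0842

Q = 1.0842


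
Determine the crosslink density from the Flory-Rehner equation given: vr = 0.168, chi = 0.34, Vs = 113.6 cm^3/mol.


ln(1 - vr) = ln(1 - 0.168) = -0.1839
Numerator = -((-0.1839) + 0.168 + 0.34 * 0.168^2) = 0.0063
Denominator = 113.6 * (0.168^(1/3) - 0.168/2) = 53.1404
nu = 0.0063 / 53.1404 = 1.1906e-04 mol/cm^3

1.1906e-04 mol/cm^3


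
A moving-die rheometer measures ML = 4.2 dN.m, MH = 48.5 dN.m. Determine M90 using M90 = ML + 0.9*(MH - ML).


M90 = ML + 0.9 * (MH - ML)
M90 = 4.2 + 0.9 * (48.5 - 4.2)
M90 = 4.2 + 0.9 * 44.3
M90 = 44.07 dN.m

44.07 dN.m


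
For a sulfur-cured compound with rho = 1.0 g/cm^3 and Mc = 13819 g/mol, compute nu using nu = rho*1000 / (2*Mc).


nu = rho * 1000 / (2 * Mc)
nu = 1.0 * 1000 / (2 * 13819)
nu = 1000.0 / 27638
nu = 0.0362 mol/L

0.0362 mol/L


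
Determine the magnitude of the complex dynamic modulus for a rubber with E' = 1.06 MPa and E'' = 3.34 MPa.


|E*| = sqrt(E'^2 + E''^2)
= sqrt(1.06^2 + 3.34^2)
= sqrt(1.1236 + 11.1556)
= 3.504 MPa

3.504 MPa


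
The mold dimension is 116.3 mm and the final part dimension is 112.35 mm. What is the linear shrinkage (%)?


Shrinkage = (mold - part) / mold * 100
= (116.3 - 112.35) / 116.3 * 100
= 3.95 / 116.3 * 100
= 3.4%

3.4%


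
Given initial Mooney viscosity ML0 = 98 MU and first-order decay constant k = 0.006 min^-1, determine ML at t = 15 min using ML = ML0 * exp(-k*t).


ML = ML0 * exp(-k * t)
ML = 98 * exp(-0.006 * 15)
ML = 98 * 0.9139
ML = 89.57 MU

89.57 MU


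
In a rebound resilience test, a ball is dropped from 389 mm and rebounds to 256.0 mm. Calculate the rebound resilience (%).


Resilience = h_rebound / h_drop * 100
= 256.0 / 389 * 100
= 65.8%

65.8%


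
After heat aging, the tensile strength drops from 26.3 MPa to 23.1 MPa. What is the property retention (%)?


Retention = aged / original * 100
= 23.1 / 26.3 * 100
= 87.8%

87.8%


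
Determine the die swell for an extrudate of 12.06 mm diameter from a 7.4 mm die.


Die swell ratio = D_extrudate / D_die
= 12.06 / 7.4
= 1.63

Die swell = 1.63


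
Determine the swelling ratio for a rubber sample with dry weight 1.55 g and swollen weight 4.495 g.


Q = W_swollen / W_dry
Q = 4.495 / 1.55
Q = 2.9

Q = 2.9


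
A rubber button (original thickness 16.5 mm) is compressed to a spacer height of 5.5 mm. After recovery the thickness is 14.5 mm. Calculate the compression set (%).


CS = (t0 - recovered) / (t0 - ts) * 100
= (16.5 - 14.5) / (16.5 - 5.5) * 100
= 2.0 / 11.0 * 100
= 18.2%

18.2%


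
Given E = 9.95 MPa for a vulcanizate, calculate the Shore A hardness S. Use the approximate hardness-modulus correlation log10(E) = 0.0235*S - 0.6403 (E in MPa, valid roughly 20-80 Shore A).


log10(E) = 0.0235*S - 0.6403  =>  S = (log10(E) + 0.6403) / 0.0235
log10(9.95) = 0.997823
S = (0.997823 + 0.6403) / 0.0235 = 1.638123 / 0.0235
S = 69.7

Shore A = 69.7


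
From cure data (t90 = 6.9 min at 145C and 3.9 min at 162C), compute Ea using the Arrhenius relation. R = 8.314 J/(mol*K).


T1 = 418.15 K, T2 = 435.15 K
1/T1 - 1/T2 = 9.3428e-05
ln(t1/t2) = ln(6.9/3.9) = 0.5705
Ea = 8.314 * 0.5705 / 9.3428e-05 = 50771.7326 J/mol
Ea = 50.77 kJ/mol

50.77 kJ/mol


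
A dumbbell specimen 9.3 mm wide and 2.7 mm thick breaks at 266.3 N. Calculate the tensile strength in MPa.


Area = width * thickness = 9.3 * 2.7 = 25.11 mm^2
TS = force / area = 266.3 / 25.11 = 10.61 MPa

10.61 MPa


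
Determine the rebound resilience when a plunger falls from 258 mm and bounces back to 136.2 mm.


Resilience = h_rebound / h_drop * 100
= 136.2 / 258 * 100
= 52.8%

52.8%


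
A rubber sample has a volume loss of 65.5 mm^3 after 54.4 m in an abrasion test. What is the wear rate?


Rate = volume_loss / distance
= 65.5 / 54.4
= 1.204 mm^3/m

1.204 mm^3/m


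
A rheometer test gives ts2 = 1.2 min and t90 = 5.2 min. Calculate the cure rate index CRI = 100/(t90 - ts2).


CRI = 100 / (t90 - ts2)
= 100 / (5.2 - 1.2)
= 100 / 4.0
= 25.0 min^-1

25.0 min^-1


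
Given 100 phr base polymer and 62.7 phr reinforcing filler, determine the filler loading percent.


Filler % = filler / (rubber + filler) * 100
= 62.7 / (100 + 62.7) * 100
= 62.7 / 162.7 * 100
= 38.54%

38.54%


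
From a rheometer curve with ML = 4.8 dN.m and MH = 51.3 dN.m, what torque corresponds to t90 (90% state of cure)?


M90 = ML + 0.9 * (MH - ML)
M90 = 4.8 + 0.9 * (51.3 - 4.8)
M90 = 4.8 + 0.9 * 46.5
M90 = 46.65 dN.m

46.65 dN.m


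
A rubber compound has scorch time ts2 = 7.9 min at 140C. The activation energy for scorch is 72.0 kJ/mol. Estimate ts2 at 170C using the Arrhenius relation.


Convert temperatures: T1 = 140 + 273.15 = 413.15 K, T2 = 170 + 273.15 = 443.15 K
ts2_new = 7.9 * exp(72000 / 8.314 * (1/443.15 - 1/413.15))
1/T2 - 1/T1 = -1.6386e-04
ts2_new = 1.91 min

1.91 min


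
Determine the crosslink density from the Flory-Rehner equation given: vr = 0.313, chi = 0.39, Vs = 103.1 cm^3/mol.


ln(1 - vr) = ln(1 - 0.313) = -0.3754
Numerator = -((-0.3754) + 0.313 + 0.39 * 0.313^2) = 0.0242
Denominator = 103.1 * (0.313^(1/3) - 0.313/2) = 53.8663
nu = 0.0242 / 53.8663 = 4.4950e-04 mol/cm^3

4.4950e-04 mol/cm^3


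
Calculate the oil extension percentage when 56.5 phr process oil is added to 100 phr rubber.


Oil % = oil / (100 + oil) * 100
= 56.5 / (100 + 56.5) * 100
= 56.5 / 156.5 * 100
= 36.1%

36.1%


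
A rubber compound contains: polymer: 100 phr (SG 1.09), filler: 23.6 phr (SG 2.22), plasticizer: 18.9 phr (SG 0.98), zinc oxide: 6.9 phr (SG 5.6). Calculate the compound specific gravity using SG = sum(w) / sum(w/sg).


Sum of weights = 149.4
Volume contributions:
  polymer: 100/1.09 = 91.7431
  filler: 23.6/2.22 = 10.6306
  plasticizer: 18.9/0.98 = 19.2857
  zinc oxide: 6.9/5.6 = 1.2321
Sum of volumes = 122.8916
SG = 149.4 / 122.8916 = 1.216

SG = 1.216


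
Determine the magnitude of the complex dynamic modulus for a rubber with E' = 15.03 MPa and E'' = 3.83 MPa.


|E*| = sqrt(E'^2 + E''^2)
= sqrt(15.03^2 + 3.83^2)
= sqrt(225.9009 + 14.6689)
= 15.51 MPa

15.51 MPa


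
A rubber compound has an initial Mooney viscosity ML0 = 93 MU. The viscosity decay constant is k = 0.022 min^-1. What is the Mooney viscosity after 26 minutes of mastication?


ML = ML0 * exp(-k * t)
ML = 93 * exp(-0.022 * 26)
ML = 93 * 0.5644
ML = 52.49 MU

52.49 MU


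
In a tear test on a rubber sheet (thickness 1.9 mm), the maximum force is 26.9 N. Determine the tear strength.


Tear strength = force / thickness
= 26.9 / 1.9
= 14.16 N/mm

14.16 N/mm


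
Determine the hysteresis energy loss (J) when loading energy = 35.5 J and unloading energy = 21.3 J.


Hysteresis loss = loading - unloading
= 35.5 - 21.3
= 14.2 J

14.2 J


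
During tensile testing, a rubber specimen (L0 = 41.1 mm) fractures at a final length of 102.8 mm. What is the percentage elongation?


Elongation = (Lf - L0) / L0 * 100
= (102.8 - 41.1) / 41.1 * 100
= 61.7 / 41.1 * 100
= 150.1%

150.1%


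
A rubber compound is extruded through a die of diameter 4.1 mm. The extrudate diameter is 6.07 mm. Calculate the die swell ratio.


Die swell ratio = D_extrudate / D_die
= 6.07 / 4.1
= 1.48

Die swell = 1.48


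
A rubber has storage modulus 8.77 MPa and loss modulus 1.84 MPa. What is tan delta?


tan delta = E'' / E'
= 1.84 / 8.77
= 0.2098

tan delta = 0.2098


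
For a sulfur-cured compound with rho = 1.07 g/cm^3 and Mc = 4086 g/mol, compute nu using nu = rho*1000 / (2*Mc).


nu = rho * 1000 / (2 * Mc)
nu = 1.07 * 1000 / (2 * 4086)
nu = 1070.0 / 8172
nu = 0.1309 mol/L

0.1309 mol/L
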